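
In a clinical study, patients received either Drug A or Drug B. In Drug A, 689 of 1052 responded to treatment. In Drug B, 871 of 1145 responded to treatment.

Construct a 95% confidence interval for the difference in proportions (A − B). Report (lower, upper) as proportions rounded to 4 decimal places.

(-0.1437, -0.0679)

Sample proportions: 689/1052 = 0.6549, 871/1145 = 0.7607.
Each SE is √(p̂(1−p̂)/n): √(0.6549·0.3451/1052) = 0.01466 and √(0.7607·0.2393/1145) = 0.01261.
SE(p̂₁ − p̂₂) = √(SE₁² + SE₂²) = √(0.0002149156 + 0.0001590121) = 0.01934, since the two samples are independent.
At 95% confidence z* = 1.960; margin = 1.960 × 0.01934 = 0.03791.
The difference is 0.6549 − 0.7607 = -0.1058, so the interval is -0.1058 ± 0.03791 = (-0.1437, -0.0679).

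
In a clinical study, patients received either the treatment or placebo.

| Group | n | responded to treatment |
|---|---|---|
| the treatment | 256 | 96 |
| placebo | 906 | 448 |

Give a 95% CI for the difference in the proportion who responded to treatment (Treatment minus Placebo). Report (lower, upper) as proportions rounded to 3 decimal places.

(-0.187, -0.052)

First, p̂₁ = 96/256 = 0.3750; p̂₂ = 448/906 = 0.4945.
The two standard errors are √(0.3750×0.6250/256) = 0.03026 and √(0.4945×0.5055/906) = 0.01661.
Because the samples are independent, SE_diff = √(0.03026² + 0.01661²) = 0.03452.
Using z* = 1.960 for 95%, ME = 1.960 × 0.03452 = 0.06766.
p̂₁ − p̂₂ = -0.1195; interval -0.1195 ± 0.06766 gives (-0.187, -0.052).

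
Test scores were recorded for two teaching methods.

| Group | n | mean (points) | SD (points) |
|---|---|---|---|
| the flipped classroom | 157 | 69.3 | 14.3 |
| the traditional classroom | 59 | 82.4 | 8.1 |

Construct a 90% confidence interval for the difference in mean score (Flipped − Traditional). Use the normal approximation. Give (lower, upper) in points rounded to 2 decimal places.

(-15.66, -10.54)

Per-group SEs: s₁/√n₁ = 14.3/√157 = 1.1413, s₂/√n₂ = 8.1/√59 = 1.0545.
Unpooled SE of the difference: √(1.30256569 + 1.11197025) = 1.5539.
Margin of error = z* · SE = 1.645 × 1.5539 = 2.5562.
x̄₁ − x̄₂ = 69.3 − 82.4 = -13.1000.
CI: -13.1000 ± 2.5562 = (-15.66, -10.54).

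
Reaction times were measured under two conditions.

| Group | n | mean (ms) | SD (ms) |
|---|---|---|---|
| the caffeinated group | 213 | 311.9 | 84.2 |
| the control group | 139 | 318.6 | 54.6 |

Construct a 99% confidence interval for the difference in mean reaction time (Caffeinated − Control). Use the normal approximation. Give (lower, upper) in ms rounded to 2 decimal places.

Standard errors of each mean: 84.2/√213 = 5.7693 and 54.6/√139 = 4.6311.
SE(x̄₁ − x̄₂) = √(5.7693² + 4.6311²) = 7.3981 for independent samples with unequal variances.
With z* = 2.576, the margin is 2.576 × 7.3981 = 19.0575.
x̄₁ − x̄₂ = 311.9 − 318.6 = -6.7000; the interval is -6.7000 ± 19.0575 = (-25.76, 12.36).

(-25.76, 12.36)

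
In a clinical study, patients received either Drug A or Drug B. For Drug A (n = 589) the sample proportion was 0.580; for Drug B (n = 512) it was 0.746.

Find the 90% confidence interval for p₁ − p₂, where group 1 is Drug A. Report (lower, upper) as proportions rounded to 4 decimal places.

(-0.2121, -0.1199)

The two standard errors are √(0.5800×0.4200/589) = 0.02034 and √(0.7460×0.2540/512) = 0.01924.
Because the samples are independent, SE_diff = √(0.02034² + 0.01924²) = 0.02800.
Using z* = 1.645 for 90%, ME = 1.645 × 0.02800 = 0.04606.
p̂₁ − p̂₂ = -0.1660; interval -0.1660 ± 0.04606 gives (-0.2121, -0.1199).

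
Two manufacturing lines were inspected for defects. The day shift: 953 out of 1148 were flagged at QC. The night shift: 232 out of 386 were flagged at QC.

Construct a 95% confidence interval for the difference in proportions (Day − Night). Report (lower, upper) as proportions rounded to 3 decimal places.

(0.176, 0.283)

Sample proportions: 953/1148 = 0.8301, 232/386 = 0.6010.
Each SE is √(p̂(1−p̂)/n): √(0.8301·0.1699/1148) = 0.01108 and √(0.6010·0.3990/386) = 0.02492.
SE(p̂₁ − p̂₂) = √(SE₁² + SE₂²) = √(0.0001227664 + 0.0006210064) = 0.02727, since the two samples are independent.
At 95% confidence z* = 1.960; margin = 1.960 × 0.02727 = 0.05345.
The difference is 0.8301 − 0.6010 = 0.2291, so the interval is 0.2291 ± 0.05345 = (0.176, 0.283).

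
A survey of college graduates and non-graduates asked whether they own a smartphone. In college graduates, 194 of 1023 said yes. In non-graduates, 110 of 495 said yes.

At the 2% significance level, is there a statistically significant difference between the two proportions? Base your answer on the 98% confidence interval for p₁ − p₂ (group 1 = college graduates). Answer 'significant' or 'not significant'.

not significant

p̂₁ = 194/1023 = 0.1896 and p̂₂ = 110/495 = 0.2222.
SE₁ = √(p̂₁(1−p̂₁)/n₁) = √(0.1896·0.8104/1023) = 0.01226; SE₂ = √(0.2222·0.7778/495) = 0.01869.
Independent samples: SE of the difference = √(SE₁² + SE₂²) = √(0.0001503076 + 0.0003493161) = 0.02235.
z* for 98% confidence is 2.326, so the margin of error is 2.326 × 0.02235 = 0.05199.
Point estimate p̂₁ − p̂₂ = 0.1896 − 0.2222 = -0.0326.
-0.0326 ± 0.05199 → (-0.08459, 0.01939).
The interval (-0.08459, 0.01939) contains 0, so the difference is not significant.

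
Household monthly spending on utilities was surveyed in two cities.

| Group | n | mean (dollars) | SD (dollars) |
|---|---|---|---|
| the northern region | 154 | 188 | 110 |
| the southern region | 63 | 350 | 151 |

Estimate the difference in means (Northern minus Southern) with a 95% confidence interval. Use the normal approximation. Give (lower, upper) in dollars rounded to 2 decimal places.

SE₁ = s₁/√n₁ = 110/√154 = 8.8641; SE₂ = 151/√63 = 19.0242.
Independent samples, unequal variances: SE_diff = √(SE₁² + SE₂²) = √(78.57226881 + 361.92018564) = 20.9879.
z* = 1.960, so margin of error = 1.960 × 20.9879 = 41.1363.
Difference in means = 188 − 350 = -162.0000.
-162.0000 ± 41.1363 → (-203.14, -120.86).

(-203.14, -120.86)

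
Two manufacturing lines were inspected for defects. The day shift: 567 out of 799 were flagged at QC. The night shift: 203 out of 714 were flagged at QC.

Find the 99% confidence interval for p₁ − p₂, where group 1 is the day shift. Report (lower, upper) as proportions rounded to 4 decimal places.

First, p̂₁ = 567/799 = 0.7096; p̂₂ = 203/714 = 0.2843.
The two standard errors are √(0.7096×0.2904/799) = 0.01606 and √(0.2843×0.7157/714) = 0.01688.
Because the samples are independent, SE_diff = √(0.01606² + 0.01688²) = 0.02330.
Using z* = 2.576 for 99%, ME = 2.576 × 0.02330 = 0.06002.
p̂₁ − p̂₂ = 0.4253; interval 0.4253 ± 0.06002 gives (0.3653, 0.4853).

(0.3653, 0.4853)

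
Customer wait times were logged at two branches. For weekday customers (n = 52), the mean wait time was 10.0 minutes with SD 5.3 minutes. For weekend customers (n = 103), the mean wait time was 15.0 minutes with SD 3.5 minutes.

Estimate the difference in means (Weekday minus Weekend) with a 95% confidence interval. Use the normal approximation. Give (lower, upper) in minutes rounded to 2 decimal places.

(-6.59, -3.41)

SE₁ = s₁/√n₁ = 5.3/√52 = 0.7350; SE₂ = 3.5/√103 = 0.3449.
Independent samples, unequal variances: SE_diff = √(SE₁² + SE₂²) = √(0.540225 + 0.11895601) = 0.8119.
z* = 1.960, so margin of error = 1.960 × 0.8119 = 1.5913.
Difference in means = 10.0 − 15.0 = -5.0000.
-5.0000 ± 1.5913 → (-6.59, -3.41).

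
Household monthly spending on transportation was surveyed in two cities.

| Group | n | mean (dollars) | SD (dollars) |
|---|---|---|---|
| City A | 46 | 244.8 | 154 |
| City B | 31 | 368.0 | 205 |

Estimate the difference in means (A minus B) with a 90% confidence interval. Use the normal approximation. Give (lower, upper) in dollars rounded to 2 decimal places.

SE₁ = s₁/√n₁ = 154/√46 = 22.7061; SE₂ = 205/√31 = 36.8191.
Independent samples, unequal variances: SE_diff = √(SE₁² + SE₂²) = √(515.56697721 + 1355.64612481) = 43.2575.
z* = 1.645, so margin of error = 1.645 × 43.2575 = 71.1586.
Difference in means = 244.8 − 368.0 = -123.2000.
-123.2000 ± 71.1586 → (-194.36, -52.04).

(-194.36, -52.04)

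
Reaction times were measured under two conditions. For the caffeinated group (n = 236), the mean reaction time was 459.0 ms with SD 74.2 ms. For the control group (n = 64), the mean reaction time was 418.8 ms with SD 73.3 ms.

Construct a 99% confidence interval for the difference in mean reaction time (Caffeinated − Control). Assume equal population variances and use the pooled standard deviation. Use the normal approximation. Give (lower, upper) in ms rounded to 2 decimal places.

(13.33, 67.07)

Pooled variance s_p² = [235·74.2² + 63·73.3²] / (236+64−2) = 5477.5754, so s_p = 74.0106.
SE_diff = s_p·√(1/n₁ + 1/n₂) = 74.0106·√(1/236 + 1/64) = 10.4306.
z* = 2.576; margin = 2.576 × 10.4306 = 26.8692.
Difference = 459.0 − 418.8 = 40.2000.
40.2000 ± 26.8692 → (13.33, 67.07).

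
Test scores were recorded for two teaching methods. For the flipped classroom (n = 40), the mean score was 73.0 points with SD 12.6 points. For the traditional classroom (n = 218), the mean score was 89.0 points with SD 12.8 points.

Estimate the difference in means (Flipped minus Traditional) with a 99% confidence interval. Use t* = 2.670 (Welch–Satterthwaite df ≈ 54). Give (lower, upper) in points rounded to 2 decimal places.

SE₁ = s₁/√n₁ = 12.6/√40 = 1.9922; SE₂ = 12.8/√218 = 0.8669.
Independent samples, unequal variances: SE_diff = √(SE₁² + SE₂²) = √(3.96886084 + 0.75151561) = 2.1726.
t* = 2.670, so margin of error = 2.670 × 2.1726 = 5.8008.
Difference in means = 73.0 − 89.0 = -16.0000.
-16.0000 ± 5.8008 → (-21.80, -10.20).

(-21.80, -10.20)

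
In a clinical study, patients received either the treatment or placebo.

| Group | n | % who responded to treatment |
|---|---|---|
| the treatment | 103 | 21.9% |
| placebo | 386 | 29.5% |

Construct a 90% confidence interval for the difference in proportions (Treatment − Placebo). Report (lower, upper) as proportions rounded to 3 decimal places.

(-0.153, 0.001)

Each SE is √(p̂(1−p̂)/n): √(0.2190·0.7810/103) = 0.04075 and √(0.2950·0.7050/386) = 0.02321.
SE(p̂₁ − p̂₂) = √(SE₁² + SE₂²) = √(0.0016605625 + 0.0005387041) = 0.04690, since the two samples are independent.
At 90% confidence z* = 1.645; margin = 1.645 × 0.04690 = 0.07715.
The difference is 0.2190 − 0.2950 = -0.0760, so the interval is -0.0760 ± 0.07715 = (-0.153, 0.001).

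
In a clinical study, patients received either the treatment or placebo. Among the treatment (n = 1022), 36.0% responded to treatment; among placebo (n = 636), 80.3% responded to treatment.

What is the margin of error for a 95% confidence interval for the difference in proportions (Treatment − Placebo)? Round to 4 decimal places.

0.0427

SE₁ = √(p̂₁(1−p̂₁)/n₁) = √(0.3600·0.6400/1022) = 0.01501; SE₂ = √(0.8030·0.1970/636) = 0.01577.
Independent samples: SE of the difference = √(SE₁² + SE₂²) = √(0.0002253001 + 0.0002486929) = 0.02177.
z* for 95% confidence is 1.960, so the margin of error is 1.960 × 0.02177 = 0.04267.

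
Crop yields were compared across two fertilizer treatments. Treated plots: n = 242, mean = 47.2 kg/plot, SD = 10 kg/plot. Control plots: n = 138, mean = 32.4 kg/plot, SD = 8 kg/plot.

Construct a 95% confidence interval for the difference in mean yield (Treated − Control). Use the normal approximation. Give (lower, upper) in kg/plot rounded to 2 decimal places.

Standard errors of each mean: 10/√242 = 0.6428 and 8/√138 = 0.6810.
SE(x̄₁ − x̄₂) = √(0.6428² + 0.6810²) = 0.9365 for independent samples with unequal variances.
With z* = 1.960, the margin is 1.960 × 0.9365 = 1.8355.
x̄₁ − x̄₂ = 47.2 − 32.4 = 14.8000; the interval is 14.8000 ± 1.8355 = (12.96, 16.64).

(12.96, 16.64)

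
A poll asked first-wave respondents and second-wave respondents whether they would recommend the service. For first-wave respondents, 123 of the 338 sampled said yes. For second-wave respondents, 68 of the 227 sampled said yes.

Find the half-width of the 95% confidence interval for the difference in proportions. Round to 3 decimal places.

0.079

p̂₁ = 123/338 = 0.3639 and p̂₂ = 68/227 = 0.2996.
SE₁ = √(p̂₁(1−p̂₁)/n₁) = √(0.3639·0.6361/338) = 0.02617; SE₂ = √(0.2996·0.7004/227) = 0.03040.
Independent samples: SE of the difference = √(SE₁² + SE₂²) = √(0.0006848689 + 0.00092416) = 0.04011.
z* for 95% confidence is 1.960, so the margin of error is 1.960 × 0.04011 = 0.07862.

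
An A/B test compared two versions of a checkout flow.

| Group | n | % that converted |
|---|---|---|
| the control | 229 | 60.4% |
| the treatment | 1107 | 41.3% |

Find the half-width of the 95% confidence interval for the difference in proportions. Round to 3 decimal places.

The two standard errors are √(0.6040×0.3960/229) = 0.03232 and √(0.4130×0.5870/1107) = 0.01480.
Because the samples are independent, SE_diff = √(0.03232² + 0.01480²) = 0.03555.
Using z* = 1.960 for 95%, ME = 1.960 × 0.03555 = 0.06968.

0.070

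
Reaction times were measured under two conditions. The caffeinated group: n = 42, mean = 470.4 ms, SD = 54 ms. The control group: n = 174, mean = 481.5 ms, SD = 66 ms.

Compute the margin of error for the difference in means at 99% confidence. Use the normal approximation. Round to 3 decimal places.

25.037

Standard errors of each mean: 54/√42 = 8.3324 and 66/√174 = 5.0034.
SE(x̄₁ − x̄₂) = √(8.3324² + 5.0034²) = 9.7192 for independent samples with unequal variances.
With z* = 2.576, the margin is 2.576 × 9.7192 = 25.0367.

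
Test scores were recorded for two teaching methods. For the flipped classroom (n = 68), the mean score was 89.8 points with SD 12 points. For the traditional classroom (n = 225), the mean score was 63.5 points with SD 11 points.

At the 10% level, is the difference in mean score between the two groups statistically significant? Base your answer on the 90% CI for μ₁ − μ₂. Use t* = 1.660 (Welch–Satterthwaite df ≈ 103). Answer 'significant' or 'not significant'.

significant

Standard errors of each mean: 12/√68 = 1.4552 and 11/√225 = 0.7333.
SE(x̄₁ − x̄₂) = √(1.4552² + 0.7333²) = 1.6295 for independent samples with unequal variances.
With t* = 1.660, the margin is 1.660 × 1.6295 = 2.7050.
x̄₁ − x̄₂ = 89.8 − 63.5 = 26.3000; the interval is 26.3000 ± 2.7050 = (23.5950, 29.0050).
The interval (23.5950, 29.0050) does not contain 0, so the difference is significant.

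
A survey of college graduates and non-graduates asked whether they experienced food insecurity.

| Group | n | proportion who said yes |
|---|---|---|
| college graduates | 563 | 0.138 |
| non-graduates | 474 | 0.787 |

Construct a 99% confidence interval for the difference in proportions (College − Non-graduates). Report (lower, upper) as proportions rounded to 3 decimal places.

(-0.710, -0.588)

SE₁ = √(p̂₁(1−p̂₁)/n₁) = √(0.1380·0.8620/563) = 0.01454; SE₂ = √(0.7870·0.2130/474) = 0.01881.
Independent samples: SE of the difference = √(SE₁² + SE₂²) = √(0.0002114116 + 0.0003538161) = 0.02377.
z* for 99% confidence is 2.576, so the margin of error is 2.576 × 0.02377 = 0.06123.
Point estimate p̂₁ − p̂₂ = 0.1380 − 0.7870 = -0.6490.
-0.6490 ± 0.06123 → (-0.710, -0.588).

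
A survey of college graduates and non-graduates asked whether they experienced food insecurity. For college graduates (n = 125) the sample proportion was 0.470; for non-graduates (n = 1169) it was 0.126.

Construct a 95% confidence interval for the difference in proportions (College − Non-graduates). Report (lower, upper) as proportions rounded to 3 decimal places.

Each SE is √(p̂(1−p̂)/n): √(0.4700·0.5300/125) = 0.04464 and √(0.1260·0.8740/1169) = 0.00971.
SE(p̂₁ − p̂₂) = √(SE₁² + SE₂²) = √(0.0019927296 + 0.0000942841) = 0.04568, since the two samples are independent.
At 95% confidence z* = 1.960; margin = 1.960 × 0.04568 = 0.08953.
The difference is 0.4700 − 0.1260 = 0.3440, so the interval is 0.3440 ± 0.08953 = (0.254, 0.434).

(0.254, 0.434)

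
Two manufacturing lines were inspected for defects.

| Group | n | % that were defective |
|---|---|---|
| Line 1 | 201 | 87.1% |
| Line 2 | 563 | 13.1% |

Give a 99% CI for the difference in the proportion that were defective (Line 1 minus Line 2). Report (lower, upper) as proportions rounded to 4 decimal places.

(0.6689, 0.8111)

Each SE is √(p̂(1−p̂)/n): √(0.8710·0.1290/201) = 0.02364 and √(0.1310·0.8690/563) = 0.01422.
SE(p̂₁ − p̂₂) = √(SE₁² + SE₂²) = √(0.0005588496 + 0.0002022084) = 0.02759, since the two samples are independent.
At 99% confidence z* = 2.576; margin = 2.576 × 0.02759 = 0.07107.
The difference is 0.8710 − 0.1310 = 0.7400, so the interval is 0.7400 ± 0.07107 = (0.6689, 0.8111).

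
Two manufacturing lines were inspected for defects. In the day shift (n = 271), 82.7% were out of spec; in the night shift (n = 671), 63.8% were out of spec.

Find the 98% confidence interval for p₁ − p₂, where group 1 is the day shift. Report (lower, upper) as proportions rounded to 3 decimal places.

The two standard errors are √(0.8270×0.1730/271) = 0.02298 and √(0.6380×0.3620/671) = 0.01855.
Because the samples are independent, SE_diff = √(0.02298² + 0.01855²) = 0.02953.
Using z* = 2.326 for 98%, ME = 2.326 × 0.02953 = 0.06869.
p̂₁ − p̂₂ = 0.1890; interval 0.1890 ± 0.06869 gives (0.120, 0.258).

(0.120, 0.258)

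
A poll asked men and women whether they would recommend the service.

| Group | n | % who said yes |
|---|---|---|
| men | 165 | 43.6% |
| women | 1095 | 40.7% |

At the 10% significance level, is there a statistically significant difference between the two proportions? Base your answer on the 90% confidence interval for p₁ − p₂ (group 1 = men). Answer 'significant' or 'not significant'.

Each SE is √(p̂(1−p̂)/n): √(0.4360·0.5640/165) = 0.03860 and √(0.4070·0.5930/1095) = 0.01485.
SE(p̂₁ − p̂₂) = √(SE₁² + SE₂²) = √(0.00148996 + 0.0002205225) = 0.04136, since the two samples are independent.
At 90% confidence z* = 1.645; margin = 1.645 × 0.04136 = 0.06804.
The difference is 0.4360 − 0.4070 = 0.0290, so the interval is 0.0290 ± 0.06804 = (-0.03904, 0.09704).
The interval (-0.03904, 0.09704) contains 0, so the difference is not significant.

not significant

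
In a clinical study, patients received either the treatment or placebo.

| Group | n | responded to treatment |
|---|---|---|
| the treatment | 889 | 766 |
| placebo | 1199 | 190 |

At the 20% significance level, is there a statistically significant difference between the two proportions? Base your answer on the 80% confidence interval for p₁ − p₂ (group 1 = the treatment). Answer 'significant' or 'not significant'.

significant

p̂₁ = 766/889 = 0.8616 and p̂₂ = 190/1199 = 0.1585.
SE₁ = √(p̂₁(1−p̂₁)/n₁) = √(0.8616·0.1384/889) = 0.01158; SE₂ = √(0.1585·0.8415/1199) = 0.01055.
Independent samples: SE of the difference = √(SE₁² + SE₂²) = √(0.0001340964 + 0.0001113025) = 0.01567.
z* for 80% confidence is 1.282, so the margin of error is 1.282 × 0.01567 = 0.02009.
Point estimate p̂₁ − p̂₂ = 0.8616 − 0.1585 = 0.7031.
0.7031 ± 0.02009 → (0.68301, 0.72319).
The interval (0.68301, 0.72319) does not contain 0, so the difference is significant.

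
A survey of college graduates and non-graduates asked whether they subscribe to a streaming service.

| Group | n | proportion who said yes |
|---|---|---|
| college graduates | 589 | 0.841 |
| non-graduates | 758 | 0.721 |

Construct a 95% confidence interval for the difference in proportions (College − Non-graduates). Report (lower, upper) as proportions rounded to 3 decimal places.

(0.077, 0.163)

Each SE is √(p̂(1−p̂)/n): √(0.8410·0.1590/589) = 0.01507 and √(0.7210·0.2790/758) = 0.01629.
SE(p̂₁ − p̂₂) = √(SE₁² + SE₂²) = √(0.0002271049 + 0.0002653641) = 0.02219, since the two samples are independent.
At 95% confidence z* = 1.960; margin = 1.960 × 0.02219 = 0.04349.
The difference is 0.8410 − 0.7210 = 0.1200, so the interval is 0.1200 ± 0.04349 = (0.077, 0.163).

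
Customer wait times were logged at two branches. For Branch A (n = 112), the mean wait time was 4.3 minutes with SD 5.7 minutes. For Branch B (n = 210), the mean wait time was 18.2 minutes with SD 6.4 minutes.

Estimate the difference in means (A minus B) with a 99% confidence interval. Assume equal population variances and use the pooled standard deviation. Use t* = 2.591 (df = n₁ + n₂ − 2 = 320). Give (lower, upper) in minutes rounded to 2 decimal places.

Pooled variance s_p² = [111·5.7² + 209·6.4²] / (112+210−2) = 38.0220, so s_p = 6.1662.
SE_diff = s_p·√(1/n₁ + 1/n₂) = 6.1662·√(1/112 + 1/210) = 0.7215.
t* = 2.591; margin = 2.591 × 0.7215 = 1.8694.
Difference = 4.3 − 18.2 = -13.9000.
-13.9000 ± 1.8694 → (-15.77, -12.03).

(-15.77, -12.03)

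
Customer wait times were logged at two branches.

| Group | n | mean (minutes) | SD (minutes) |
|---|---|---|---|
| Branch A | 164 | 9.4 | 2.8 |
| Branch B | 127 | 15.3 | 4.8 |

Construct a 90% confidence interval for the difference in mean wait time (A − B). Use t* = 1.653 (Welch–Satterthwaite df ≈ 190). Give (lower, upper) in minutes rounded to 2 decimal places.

(-6.69, -5.11)

SE₁ = s₁/√n₁ = 2.8/√164 = 0.2186; SE₂ = 4.8/√127 = 0.4259.
Independent samples, unequal variances: SE_diff = √(SE₁² + SE₂²) = √(0.04778596 + 0.18139081) = 0.4787.
t* = 1.653, so margin of error = 1.653 × 0.4787 = 0.7913.
Difference in means = 9.4 − 15.3 = -5.9000.
-5.9000 ± 0.7913 → (-6.69, -5.11).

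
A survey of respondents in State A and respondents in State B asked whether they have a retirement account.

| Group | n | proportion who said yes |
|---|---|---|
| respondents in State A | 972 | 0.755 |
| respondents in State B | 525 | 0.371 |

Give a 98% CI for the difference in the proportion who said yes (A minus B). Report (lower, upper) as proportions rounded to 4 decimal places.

Each SE is √(p̂(1−p̂)/n): √(0.7550·0.2450/972) = 0.01380 and √(0.3710·0.6290/525) = 0.02108.
SE(p̂₁ − p̂₂) = √(SE₁² + SE₂²) = √(0.00019044 + 0.0004443664) = 0.02520, since the two samples are independent.
At 98% confidence z* = 2.326; margin = 2.326 × 0.02520 = 0.05862.
The difference is 0.7550 − 0.3710 = 0.3840, so the interval is 0.3840 ± 0.05862 = (0.3254, 0.4426).

(0.3254, 0.4426)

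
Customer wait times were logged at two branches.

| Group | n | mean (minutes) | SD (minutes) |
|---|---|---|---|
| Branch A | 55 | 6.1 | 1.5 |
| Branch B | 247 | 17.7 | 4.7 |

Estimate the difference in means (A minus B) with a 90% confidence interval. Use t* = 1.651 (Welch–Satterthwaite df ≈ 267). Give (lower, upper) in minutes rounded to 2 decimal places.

SE₁ = s₁/√n₁ = 1.5/√55 = 0.2023; SE₂ = 4.7/√247 = 0.2991.
Independent samples, unequal variances: SE_diff = √(SE₁² + SE₂²) = √(0.04092529 + 0.08946081) = 0.3611.
t* = 1.651, so margin of error = 1.651 × 0.3611 = 0.5962.
Difference in means = 6.1 − 17.7 = -11.6000.
-11.6000 ± 0.5962 → (-12.20, -11.00).

(-12.20, -11.00)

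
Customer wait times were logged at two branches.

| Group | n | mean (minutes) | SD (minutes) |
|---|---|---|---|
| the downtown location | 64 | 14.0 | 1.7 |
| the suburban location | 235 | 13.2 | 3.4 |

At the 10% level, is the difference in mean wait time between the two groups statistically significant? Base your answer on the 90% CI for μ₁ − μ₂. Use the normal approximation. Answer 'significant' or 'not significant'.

significant

Standard errors of each mean: 1.7/√64 = 0.2125 and 3.4/√235 = 0.2218.
SE(x̄₁ − x̄₂) = √(0.2125² + 0.2218²) = 0.3072 for independent samples with unequal variances.
With z* = 1.645, the margin is 1.645 × 0.3072 = 0.5053.
x̄₁ − x̄₂ = 14.0 − 13.2 = 0.8000; the interval is 0.8000 ± 0.5053 = (0.2947, 1.3053).
The interval (0.2947, 1.3053) does not contain 0, so the difference is significant.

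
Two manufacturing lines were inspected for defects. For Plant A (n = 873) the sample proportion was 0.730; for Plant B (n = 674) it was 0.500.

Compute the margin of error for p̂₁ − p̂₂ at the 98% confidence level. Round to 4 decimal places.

0.0568

Each SE is √(p̂(1−p̂)/n): √(0.7300·0.2700/873) = 0.01503 and √(0.5000·0.5000/674) = 0.01926.
SE(p̂₁ − p̂₂) = √(SE₁² + SE₂²) = √(0.0002259009 + 0.0003709476) = 0.02443, since the two samples are independent.
At 98% confidence z* = 2.326; margin = 2.326 × 0.02443 = 0.05682.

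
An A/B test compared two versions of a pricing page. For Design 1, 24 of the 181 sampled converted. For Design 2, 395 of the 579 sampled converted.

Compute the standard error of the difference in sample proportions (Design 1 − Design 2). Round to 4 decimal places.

p̂₁ = 24/181 = 0.1326 and p̂₂ = 395/579 = 0.6822.
SE₁ = √(p̂₁(1−p̂₁)/n₁) = √(0.1326·0.8674/181) = 0.02521; SE₂ = √(0.6822·0.3178/579) = 0.01935.
Independent samples: SE of the difference = √(SE₁² + SE₂²) = √(0.0006355441 + 0.0003744225) = 0.03178.

0.0318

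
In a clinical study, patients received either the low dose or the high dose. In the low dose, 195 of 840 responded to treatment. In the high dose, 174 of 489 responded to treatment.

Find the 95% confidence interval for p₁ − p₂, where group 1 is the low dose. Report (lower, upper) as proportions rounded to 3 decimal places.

Sample proportions: 195/840 = 0.2321, 174/489 = 0.3558.
Each SE is √(p̂(1−p̂)/n): √(0.2321·0.7679/840) = 0.01457 and √(0.3558·0.6442/489) = 0.02165.
SE(p̂₁ − p̂₂) = √(SE₁² + SE₂²) = √(0.0002122849 + 0.0004687225) = 0.02610, since the two samples are independent.
At 95% confidence z* = 1.960; margin = 1.960 × 0.02610 = 0.05116.
The difference is 0.2321 − 0.3558 = -0.1237, so the interval is -0.1237 ± 0.05116 = (-0.175, -0.073).

(-0.175, -0.073)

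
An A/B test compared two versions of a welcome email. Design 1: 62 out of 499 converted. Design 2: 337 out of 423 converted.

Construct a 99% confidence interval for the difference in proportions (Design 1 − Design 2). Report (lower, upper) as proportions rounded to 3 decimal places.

First, p̂₁ = 62/499 = 0.1242; p̂₂ = 337/423 = 0.7967.
The two standard errors are √(0.1242×0.8758/499) = 0.01476 and √(0.7967×0.2033/423) = 0.01957.
Because the samples are independent, SE_diff = √(0.01476² + 0.01957²) = 0.02451.
Using z* = 2.576 for 99%, ME = 2.576 × 0.02451 = 0.06314.
p̂₁ − p̂₂ = -0.6725; interval -0.6725 ± 0.06314 gives (-0.736, -0.609).

(-0.736, -0.609)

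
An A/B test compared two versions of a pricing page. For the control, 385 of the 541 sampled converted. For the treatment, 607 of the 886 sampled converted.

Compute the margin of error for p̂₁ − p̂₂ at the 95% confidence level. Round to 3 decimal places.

0.049

p̂₁ = 385/541 = 0.7116 and p̂₂ = 607/886 = 0.6851.
SE₁ = √(p̂₁(1−p̂₁)/n₁) = √(0.7116·0.2884/541) = 0.01948; SE₂ = √(0.6851·0.3149/886) = 0.01560.
Independent samples: SE of the difference = √(SE₁² + SE₂²) = √(0.0003794704 + 0.00024336) = 0.02496.
z* for 95% confidence is 1.960, so the margin of error is 1.960 × 0.02496 = 0.04892.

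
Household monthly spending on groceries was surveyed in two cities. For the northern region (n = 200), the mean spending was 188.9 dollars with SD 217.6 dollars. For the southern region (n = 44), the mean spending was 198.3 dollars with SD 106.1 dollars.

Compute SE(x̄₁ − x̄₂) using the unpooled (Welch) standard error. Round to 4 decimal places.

22.1945

SE₁ = s₁/√n₁ = 217.6/√200 = 15.3866; SE₂ = 106.1/√44 = 15.9952.
Independent samples, unequal variances: SE_diff = √(SE₁² + SE₂²) = √(236.74745956 + 255.84642304) = 22.1945.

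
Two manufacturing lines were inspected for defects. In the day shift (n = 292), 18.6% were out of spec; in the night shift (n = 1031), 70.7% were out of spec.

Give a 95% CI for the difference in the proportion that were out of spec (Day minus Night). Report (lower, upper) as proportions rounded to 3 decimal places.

SE₁ = √(p̂₁(1−p̂₁)/n₁) = √(0.1860·0.8140/292) = 0.02277; SE₂ = √(0.7070·0.2930/1031) = 0.01417.
Independent samples: SE of the difference = √(SE₁² + SE₂²) = √(0.0005184729 + 0.0002007889) = 0.02682.
z* for 95% confidence is 1.960, so the margin of error is 1.960 × 0.02682 = 0.05257.
Point estimate p̂₁ − p̂₂ = 0.1860 − 0.7070 = -0.5210.
-0.5210 ± 0.05257 → (-0.574, -0.468).

(-0.574, -0.468)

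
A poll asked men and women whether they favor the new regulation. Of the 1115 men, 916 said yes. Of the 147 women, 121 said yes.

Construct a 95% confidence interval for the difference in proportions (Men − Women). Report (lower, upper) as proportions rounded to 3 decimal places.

(-0.067, 0.064)

Sample proportions: 916/1115 = 0.8215, 121/147 = 0.8231.
Each SE is √(p̂(1−p̂)/n): √(0.8215·0.1785/1115) = 0.01147 and √(0.8231·0.1769/147) = 0.03147.
SE(p̂₁ − p̂₂) = √(SE₁² + SE₂²) = √(0.0001315609 + 0.0009903609) = 0.03350, since the two samples are independent.
At 95% confidence z* = 1.960; margin = 1.960 × 0.03350 = 0.06566.
The difference is 0.8215 − 0.8231 = -0.0016, so the interval is -0.0016 ± 0.06566 = (-0.067, 0.064).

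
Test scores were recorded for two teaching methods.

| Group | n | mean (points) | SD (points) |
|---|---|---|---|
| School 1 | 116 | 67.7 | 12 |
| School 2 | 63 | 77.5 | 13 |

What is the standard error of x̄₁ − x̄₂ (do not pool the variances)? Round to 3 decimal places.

1.981

Standard errors of each mean: 12/√116 = 1.1142 and 13/√63 = 1.6378.
SE(x̄₁ − x̄₂) = √(1.1142² + 1.6378²) = 1.9809 for independent samples with unequal variances.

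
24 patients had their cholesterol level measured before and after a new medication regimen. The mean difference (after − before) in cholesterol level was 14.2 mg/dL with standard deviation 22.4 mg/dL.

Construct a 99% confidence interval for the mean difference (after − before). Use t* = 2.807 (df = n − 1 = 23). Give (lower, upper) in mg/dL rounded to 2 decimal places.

(1.37, 27.03)

This is a matched-pairs design, so SE = s_d/√n = 22.4/√24 = 4.5724.
Margin = 2.807 × 4.5724 = 12.8347; the interval is 14.2 ± 12.8347 = (1.37, 27.03).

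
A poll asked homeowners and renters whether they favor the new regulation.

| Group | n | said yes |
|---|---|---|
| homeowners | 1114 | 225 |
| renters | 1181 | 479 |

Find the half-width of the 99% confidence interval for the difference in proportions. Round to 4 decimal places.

First, p̂₁ = 225/1114 = 0.2020; p̂₂ = 479/1181 = 0.4056.
The two standard errors are √(0.2020×0.7980/1114) = 0.01203 and √(0.4056×0.5944/1181) = 0.01429.
Because the samples are independent, SE_diff = √(0.01203² + 0.01429²) = 0.01868.
Using z* = 2.576 for 99%, ME = 2.576 × 0.01868 = 0.04812.

0.0481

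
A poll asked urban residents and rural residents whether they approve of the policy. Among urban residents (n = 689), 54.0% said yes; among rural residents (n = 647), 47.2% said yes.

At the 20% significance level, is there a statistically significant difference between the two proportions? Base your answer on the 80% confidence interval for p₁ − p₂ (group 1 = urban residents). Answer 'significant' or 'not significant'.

Each SE is √(p̂(1−p̂)/n): √(0.5400·0.4600/689) = 0.01899 and √(0.4720·0.5280/647) = 0.01963.
SE(p̂₁ − p̂₂) = √(SE₁² + SE₂²) = √(0.0003606201 + 0.0003853369) = 0.02731, since the two samples are independent.
At 80% confidence z* = 1.282; margin = 1.282 × 0.02731 = 0.03501.
The difference is 0.5400 − 0.4720 = 0.0680, so the interval is 0.0680 ± 0.03501 = (0.03299, 0.10301).
The interval (0.03299, 0.10301) does not contain 0, so the difference is significant.

significant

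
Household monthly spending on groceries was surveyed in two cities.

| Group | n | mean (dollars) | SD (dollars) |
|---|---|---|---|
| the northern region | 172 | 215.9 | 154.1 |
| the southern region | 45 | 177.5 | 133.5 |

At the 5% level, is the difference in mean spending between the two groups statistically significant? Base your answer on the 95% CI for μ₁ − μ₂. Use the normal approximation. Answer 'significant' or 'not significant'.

Standard errors of each mean: 154.1/√172 = 11.7500 and 133.5/√45 = 19.9010.
SE(x̄₁ − x̄₂) = √(11.7500² + 19.9010²) = 23.1109 for independent samples with unequal variances.
With z* = 1.960, the margin is 1.960 × 23.1109 = 45.2974.
x̄₁ − x̄₂ = 215.9 − 177.5 = 38.4000; the interval is 38.4000 ± 45.2974 = (-6.8974, 83.6974).
The interval (-6.8974, 83.6974) contains 0, so the difference is not significant.

not significant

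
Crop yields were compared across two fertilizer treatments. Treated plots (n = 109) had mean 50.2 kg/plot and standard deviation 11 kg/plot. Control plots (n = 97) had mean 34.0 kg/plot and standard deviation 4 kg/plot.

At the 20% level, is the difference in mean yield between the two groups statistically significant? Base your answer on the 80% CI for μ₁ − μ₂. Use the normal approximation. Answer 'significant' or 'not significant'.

significant

Per-group SEs: s₁/√n₁ = 11/√109 = 1.0536, s₂/√n₂ = 4/√97 = 0.4061.
Unpooled SE of the difference: √(1.11007296 + 0.16491721) = 1.1292.
Margin of error = z* · SE = 1.282 × 1.1292 = 1.4476.
x̄₁ − x̄₂ = 50.2 − 34.0 = 16.2000.
CI: 16.2000 ± 1.4476 = (14.7524, 17.6476).
The interval (14.7524, 17.6476) does not contain 0, so the difference is significant.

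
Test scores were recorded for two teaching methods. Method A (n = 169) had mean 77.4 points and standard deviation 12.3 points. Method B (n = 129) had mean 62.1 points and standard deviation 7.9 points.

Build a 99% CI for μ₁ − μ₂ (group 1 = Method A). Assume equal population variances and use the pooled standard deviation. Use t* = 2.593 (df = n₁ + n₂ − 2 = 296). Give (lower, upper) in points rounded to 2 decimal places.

(12.08, 18.52)

s_p = √[((n₁−1)s₁² + (n₂−1)s₂²)/(n₁+n₂−2)] = √[(168·12.3² + 128·7.9²)/296] = 10.6233.
SE = 10.6233·√(1/169 + 1/129) = 1.2420.
With t* = 2.593, margin = 2.593 × 1.2420 = 3.2205.
x̄₁ − x̄₂ = 77.4 − 62.1 = 15.3000; interval 15.3000 ± 3.2205 = (12.08, 18.52).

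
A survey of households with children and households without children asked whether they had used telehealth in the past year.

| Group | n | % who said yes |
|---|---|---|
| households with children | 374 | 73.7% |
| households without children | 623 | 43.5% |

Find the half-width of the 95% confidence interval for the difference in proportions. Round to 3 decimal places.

0.059

SE₁ = √(p̂₁(1−p̂₁)/n₁) = √(0.7370·0.2630/374) = 0.02277; SE₂ = √(0.4350·0.5650/623) = 0.01986.
Independent samples: SE of the difference = √(SE₁² + SE₂²) = √(0.0005184729 + 0.0003944196) = 0.03021.
z* for 95% confidence is 1.960, so the margin of error is 1.960 × 0.03021 = 0.05921.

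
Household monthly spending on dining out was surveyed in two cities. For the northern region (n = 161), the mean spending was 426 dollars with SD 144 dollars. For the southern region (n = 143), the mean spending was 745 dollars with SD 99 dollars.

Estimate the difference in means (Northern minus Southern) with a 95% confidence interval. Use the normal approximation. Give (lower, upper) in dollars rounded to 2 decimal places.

(-346.53, -291.47)

Per-group SEs: s₁/√n₁ = 144/√161 = 11.3488, s₂/√n₂ = 99/√143 = 8.2788.
Unpooled SE of the difference: √(128.79526144 + 68.53852944) = 14.0476.
Margin of error = z* · SE = 1.960 × 14.0476 = 27.5333.
x̄₁ − x̄₂ = 426 − 745 = -319.0000.
CI: -319.0000 ± 27.5333 = (-346.53, -291.47).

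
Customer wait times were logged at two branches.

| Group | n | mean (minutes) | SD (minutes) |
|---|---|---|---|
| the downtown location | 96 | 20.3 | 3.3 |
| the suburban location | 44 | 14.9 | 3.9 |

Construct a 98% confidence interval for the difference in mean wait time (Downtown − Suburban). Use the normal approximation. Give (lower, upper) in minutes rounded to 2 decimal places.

(3.82, 6.98)

Per-group SEs: s₁/√n₁ = 3.3/√96 = 0.3368, s₂/√n₂ = 3.9/√44 = 0.5879.
Unpooled SE of the difference: √(0.11343424 + 0.34562641) = 0.6775.
Margin of error = z* · SE = 2.326 × 0.6775 = 1.5759.
x̄₁ − x̄₂ = 20.3 − 14.9 = 5.4000.
CI: 5.4000 ± 1.5759 = (3.82, 6.98).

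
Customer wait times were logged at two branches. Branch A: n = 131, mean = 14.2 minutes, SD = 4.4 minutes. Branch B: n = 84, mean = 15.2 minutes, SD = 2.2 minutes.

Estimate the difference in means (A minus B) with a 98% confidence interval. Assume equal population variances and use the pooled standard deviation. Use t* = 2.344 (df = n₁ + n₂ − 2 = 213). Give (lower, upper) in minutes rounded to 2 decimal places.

(-2.21, 0.21)

Pooled variance s_p² = [130·4.4² + 83·2.2²] / (131+84−2) = 13.7020, so s_p = 3.7016.
SE_diff = s_p·√(1/n₁ + 1/n₂) = 3.7016·√(1/131 + 1/84) = 0.5174.
t* = 2.344; margin = 2.344 × 0.5174 = 1.2128.
Difference = 14.2 − 15.2 = -1.0000.
-1.0000 ± 1.2128 → (-2.21, 0.21).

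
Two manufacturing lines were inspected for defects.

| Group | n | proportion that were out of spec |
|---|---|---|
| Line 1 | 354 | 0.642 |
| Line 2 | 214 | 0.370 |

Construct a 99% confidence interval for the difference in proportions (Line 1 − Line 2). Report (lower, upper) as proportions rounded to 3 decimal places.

(0.165, 0.379)

Each SE is √(p̂(1−p̂)/n): √(0.6420·0.3580/354) = 0.02548 and √(0.3700·0.6300/214) = 0.03300.
SE(p̂₁ − p̂₂) = √(SE₁² + SE₂²) = √(0.0006492304 + 0.001089) = 0.04169, since the two samples are independent.
At 99% confidence z* = 2.576; margin = 2.576 × 0.04169 = 0.10739.
The difference is 0.6420 − 0.3700 = 0.2720, so the interval is 0.2720 ± 0.10739 = (0.165, 0.379).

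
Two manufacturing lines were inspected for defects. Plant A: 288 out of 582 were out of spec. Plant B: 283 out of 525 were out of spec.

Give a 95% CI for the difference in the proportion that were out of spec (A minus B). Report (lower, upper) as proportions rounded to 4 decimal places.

(-0.1031, 0.0147)

First, p̂₁ = 288/582 = 0.4948; p̂₂ = 283/525 = 0.5390.
The two standard errors are √(0.4948×0.5052/582) = 0.02072 and √(0.5390×0.4610/525) = 0.02176.
Because the samples are independent, SE_diff = √(0.02072² + 0.02176²) = 0.03005.
Using z* = 1.960 for 95%, ME = 1.960 × 0.03005 = 0.05890.
p̂₁ − p̂₂ = -0.0442; interval -0.0442 ± 0.05890 gives (-0.1031, 0.0147).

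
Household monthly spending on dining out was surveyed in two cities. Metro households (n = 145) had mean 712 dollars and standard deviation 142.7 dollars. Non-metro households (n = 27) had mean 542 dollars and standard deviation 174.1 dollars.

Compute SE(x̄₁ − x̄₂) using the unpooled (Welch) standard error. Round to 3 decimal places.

Standard errors of each mean: 142.7/√145 = 11.8506 and 174.1/√27 = 33.5056.
SE(x̄₁ − x̄₂) = √(11.8506² + 33.5056²) = 35.5396 for independent samples with unequal variances.

35.540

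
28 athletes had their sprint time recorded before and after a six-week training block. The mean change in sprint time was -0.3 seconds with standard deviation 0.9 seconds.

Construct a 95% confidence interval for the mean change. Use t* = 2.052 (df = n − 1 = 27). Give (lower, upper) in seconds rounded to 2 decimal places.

(-0.65, 0.05)

This is a matched-pairs design, so SE = s_d/√n = 0.9/√28 = 0.1701.
Margin = 2.052 × 0.1701 = 0.3490; the interval is -0.3 ± 0.3490 = (-0.65, 0.05).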